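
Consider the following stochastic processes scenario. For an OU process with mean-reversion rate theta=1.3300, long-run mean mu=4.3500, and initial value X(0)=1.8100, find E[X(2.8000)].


E[X(t)] = mu + (X(0) - mu)*exp(-theta*t)
= 4.3500 + (1.8100 - 4.3500)*exp(-1.3300*2.8000)
= 4.3500 + -2.5400 * 0.0241
= 4.2887

4.2887


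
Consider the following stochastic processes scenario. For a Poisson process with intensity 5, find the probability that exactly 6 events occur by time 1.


P(N(t)=k) = (lambda*t)^k * exp(-lambda*t) / k!
lambda*t = 5
= 5^6 * exp(-5) / 6!
= 15625 * 0.0067 / 720
= 0.1462

0.1462


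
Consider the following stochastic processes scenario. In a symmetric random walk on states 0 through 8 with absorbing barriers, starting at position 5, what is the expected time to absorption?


For symmetric RW on 0,...,N with absorbing barriers, E(i) = i*(N-i)
E(5) = 5 * 3 = 15

15


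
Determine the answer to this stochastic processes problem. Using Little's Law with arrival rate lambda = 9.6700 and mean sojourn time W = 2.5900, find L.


Little's Law: L = lambda * W
= 9.6700 * 2.5900
= 25.0453

25.0453


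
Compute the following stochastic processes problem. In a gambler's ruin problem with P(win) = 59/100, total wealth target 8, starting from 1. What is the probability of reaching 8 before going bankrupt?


Gambler's ruin formula:
r = q/p = 0.4100/0.5900 = 0.6949
P(win) = (1 - r^i)/(1 - r^N)
= (1 - 0.6949^1)/(1 - 0.6949^8)
= 0.3226

0.3226


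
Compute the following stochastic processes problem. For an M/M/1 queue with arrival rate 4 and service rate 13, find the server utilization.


rho = lambda/mu
= 4/13
= 0.3077

0.3077


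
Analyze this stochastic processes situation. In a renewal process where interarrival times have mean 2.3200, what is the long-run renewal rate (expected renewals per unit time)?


Long-run renewal rate = 1/E(X)
= 1/2.3200
= 0.4310

0.4310


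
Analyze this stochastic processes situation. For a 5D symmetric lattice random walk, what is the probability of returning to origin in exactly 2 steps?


P(return in 2 steps) = P(reverse first step) = 1/(2d)
= 1/10
= 0.1000

0.1000


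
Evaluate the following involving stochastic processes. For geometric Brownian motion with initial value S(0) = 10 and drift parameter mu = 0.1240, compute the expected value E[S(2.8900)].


E[S(t)] = S(0) * exp(mu * t)
= 10 * exp(0.1240 * 2.8900)
= 10 * 1.4310
= 14.3098

14.3098


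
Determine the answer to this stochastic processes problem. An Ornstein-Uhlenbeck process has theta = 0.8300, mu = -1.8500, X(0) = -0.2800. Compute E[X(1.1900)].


E[X(t)] = mu + (X(0) - mu)*exp(-theta*t)
= -1.8500 + (-0.2800 - -1.8500)*exp(-0.8300*1.1900)
= -1.8500 + 1.5700 * 0.3724
= -1.2653

-1.2653


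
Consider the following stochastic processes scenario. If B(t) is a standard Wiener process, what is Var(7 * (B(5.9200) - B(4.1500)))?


Var(alpha*(B(t)-B(s))) = alpha^2 * (t-s)
= 7^2 * (5.9200 - 4.1500)
= 49 * 1.7700
= 86.7300

86.7300


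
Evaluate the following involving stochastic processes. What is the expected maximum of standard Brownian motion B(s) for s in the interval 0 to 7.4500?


E(max B(s)) = sqrt(2t/pi)
= sqrt(2*7.4500/pi)
= sqrt(4.7428)
= 2.1778

2.1778


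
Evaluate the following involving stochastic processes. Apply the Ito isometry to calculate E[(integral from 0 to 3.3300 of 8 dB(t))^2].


By Ito isometry: E[(int f dB)^2] = int f^2 dt
= 8^2 * 3.3300
= 64 * 3.3300 = 213.1200

213.1200


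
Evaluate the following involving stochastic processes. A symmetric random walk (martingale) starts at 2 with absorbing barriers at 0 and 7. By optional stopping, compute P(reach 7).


By optional stopping theorem: E(M at tau) = M(0) = 2
P(hit 7)*7 + P(hit 0)*0 = 2
P(hit 7) = (2 - 0)/(7 - 0) = 2/7 = 0.2857

0.2857


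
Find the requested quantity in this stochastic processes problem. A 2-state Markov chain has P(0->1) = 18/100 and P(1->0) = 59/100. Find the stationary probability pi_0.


Stationary distribution: pi_0 = p10/(p01+p10), pi_1 = p01/(p01+p10)
p01 = 0.1800, p10 = 0.5900
pi_0 = 0.7662

0.7662


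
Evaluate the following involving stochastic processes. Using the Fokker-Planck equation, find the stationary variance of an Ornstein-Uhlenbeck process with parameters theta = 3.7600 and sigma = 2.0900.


Stationary variance = sigma^2 / (2*theta)
= 2.0900^2 / (2*3.7600)
= 4.3681 / 7.5200
= 0.5809

0.5809


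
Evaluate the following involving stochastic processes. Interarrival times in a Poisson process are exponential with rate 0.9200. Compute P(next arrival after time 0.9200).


P(X > t) = exp(-lambda * t)
= exp(-0.9200 * 0.9200)
= exp(-0.8464) = 0.4290

0.4290


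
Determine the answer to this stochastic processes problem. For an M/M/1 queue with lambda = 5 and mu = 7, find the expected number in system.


rho = 5/7 = 0.7143
L = rho/(1-rho)
= 0.7143/0.2857
= 2.5000

2.5000


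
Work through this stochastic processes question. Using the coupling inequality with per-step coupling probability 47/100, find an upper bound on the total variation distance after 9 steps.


TV distance bound <= (1-delta)^n
= (1 - 0.4700)^9
= 0.5300^9
= 0.0033

0.0033


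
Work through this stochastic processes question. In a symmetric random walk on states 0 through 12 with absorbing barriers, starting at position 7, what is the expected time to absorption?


For symmetric RW on 0,...,N with absorbing barriers, E(i) = i*(N-i)
E(7) = 7 * 5 = 35

35


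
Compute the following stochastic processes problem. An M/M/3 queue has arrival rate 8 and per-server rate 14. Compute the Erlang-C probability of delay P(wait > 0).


a = lambda/mu = 0.5714
rho = a/c = 0.1905
Erlang-C formula applied:
C(c,a) = 0.0217

0.0217


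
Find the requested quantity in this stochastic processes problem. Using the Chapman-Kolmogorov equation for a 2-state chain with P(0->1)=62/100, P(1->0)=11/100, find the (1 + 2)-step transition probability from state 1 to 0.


P^3 = P^1 * P^2
Computing via matrix multiplication of the transition matrix.
Entry (1,0) of P^3 = 0.1477

0.1477


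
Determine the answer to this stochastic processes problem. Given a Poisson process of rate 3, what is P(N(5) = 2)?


P(N(t)=k) = (lambda*t)^k * exp(-lambda*t) / k!
lambda*t = 15
= 15^2 * exp(-15) / 2!
= 225 * 3.0590e-07 / 2
= 3.4414e-05

3.4414e-05


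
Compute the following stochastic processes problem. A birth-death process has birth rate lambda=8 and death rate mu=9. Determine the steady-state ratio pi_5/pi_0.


For birth-death process, pi_n/pi_0 = (lambda/mu)^n
= (8/9)^5
= 0.5549

0.5549


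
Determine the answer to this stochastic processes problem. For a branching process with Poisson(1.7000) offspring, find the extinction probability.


Since mu = 1.7000 > 1, extinction prob q < 1.
Solve s = exp(mu*(s-1)) iteratively.
q = 0.3088

0.3088


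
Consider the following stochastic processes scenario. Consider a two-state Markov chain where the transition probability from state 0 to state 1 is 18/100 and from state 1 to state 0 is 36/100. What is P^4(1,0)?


Computing P^4 by matrix multiplication.
P = [[0.8200, 0.1800], [0.3600, 0.6400]]
After raising P to the power 4:
P^4(1,0) = 0.6368

0.6368


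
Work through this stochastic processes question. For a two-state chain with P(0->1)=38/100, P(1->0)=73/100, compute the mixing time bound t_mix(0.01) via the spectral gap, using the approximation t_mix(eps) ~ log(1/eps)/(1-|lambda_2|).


lambda_2 = |1 - p01 - p10| = |1 - 0.3800 - 0.7300| = 0.1100
t_mix ~ log(1/eps)/(1 - |lambda_2|)
= log(100)/(1 - 0.1100) = 4.6052/0.8900
= 5.1743

5.1743


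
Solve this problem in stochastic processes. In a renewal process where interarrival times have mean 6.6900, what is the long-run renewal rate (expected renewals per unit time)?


Long-run renewal rate = 1/E(X)
= 1/6.6900
= 0.1495

0.1495


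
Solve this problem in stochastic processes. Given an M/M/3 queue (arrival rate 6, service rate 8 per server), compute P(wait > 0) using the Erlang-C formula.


a = lambda/mu = 0.7500
rho = a/c = 0.2500
Erlang-C formula applied:
C(c,a) = 0.0441

0.0441


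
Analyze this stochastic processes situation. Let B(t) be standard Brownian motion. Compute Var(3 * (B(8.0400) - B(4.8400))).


Var(alpha*(B(t)-B(s))) = alpha^2 * (t-s)
= 3^2 * (8.0400 - 4.8400)
= 9 * 3.2000
= 28.8000

28.8000


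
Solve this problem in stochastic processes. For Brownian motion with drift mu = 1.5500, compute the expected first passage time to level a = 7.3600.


Expected first passage time = a/mu
= 7.3600/1.5500
= 4.7484

4.7484


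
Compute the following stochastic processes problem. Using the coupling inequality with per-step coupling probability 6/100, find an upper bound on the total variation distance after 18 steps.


TV distance bound <= (1-delta)^n
= (1 - 0.0600)^18
= 0.9400^18
= 0.3283

0.3283


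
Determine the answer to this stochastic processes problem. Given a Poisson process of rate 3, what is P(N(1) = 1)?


P(N(t)=k) = (lambda*t)^k * exp(-lambda*t) / k!
lambda*t = 3
= 3^1 * exp(-3) / 1!
= 3 * 0.0498 / 1
= 0.1494

0.1494


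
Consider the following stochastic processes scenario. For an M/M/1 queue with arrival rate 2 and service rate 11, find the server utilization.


rho = lambda/mu
= 2/11
= 0.1818

0.1818


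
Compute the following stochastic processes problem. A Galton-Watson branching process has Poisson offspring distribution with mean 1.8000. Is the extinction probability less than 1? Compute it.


Since mu = 1.8000 > 1, extinction prob q < 1.
Solve s = exp(mu*(s-1)) iteratively.
q = 0.2676

0.2676


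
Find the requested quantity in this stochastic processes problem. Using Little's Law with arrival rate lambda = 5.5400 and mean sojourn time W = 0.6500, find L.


Little's Law: L = lambda * W
= 5.5400 * 0.6500
= 3.6010

3.6010


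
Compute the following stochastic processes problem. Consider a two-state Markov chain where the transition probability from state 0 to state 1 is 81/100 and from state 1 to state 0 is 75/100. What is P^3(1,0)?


Computing P^3 by matrix multiplication.
P = [[0.1900, 0.8100], [0.7500, 0.2500]]
After raising P to the power 3:
P^3(1,0) = 0.5652

0.5652


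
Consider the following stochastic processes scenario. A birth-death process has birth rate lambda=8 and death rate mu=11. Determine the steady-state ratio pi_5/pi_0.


For birth-death process, pi_n/pi_0 = (lambda/mu)^n
= (8/11)^5
= 0.2035

0.2035


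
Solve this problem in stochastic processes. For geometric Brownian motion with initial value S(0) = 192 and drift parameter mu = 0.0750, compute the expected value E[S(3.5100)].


E[S(t)] = S(0) * exp(mu * t)
= 192 * exp(0.0750 * 3.5100)
= 192 * 1.3012
= 249.8212

249.8212


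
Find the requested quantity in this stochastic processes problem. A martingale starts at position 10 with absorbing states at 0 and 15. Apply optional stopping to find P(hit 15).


By optional stopping theorem: E(M at tau) = M(0) = 10
P(hit 15)*15 + P(hit 0)*0 = 10
P(hit 15) = (10 - 0)/(15 - 0) = 2/3 = 0.6667

0.6667


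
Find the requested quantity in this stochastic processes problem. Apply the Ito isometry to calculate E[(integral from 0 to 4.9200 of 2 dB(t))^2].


By Ito isometry: E[(int f dB)^2] = int f^2 dt
= 2^2 * 4.9200
= 4 * 4.9200 = 19.6800

19.6800


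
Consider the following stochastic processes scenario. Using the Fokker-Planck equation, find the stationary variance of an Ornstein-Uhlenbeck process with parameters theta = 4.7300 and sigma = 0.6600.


Stationary variance = sigma^2 / (2*theta)
= 0.6600^2 / (2*4.7300)
= 0.4356 / 9.4600
= 0.0460

0.0460


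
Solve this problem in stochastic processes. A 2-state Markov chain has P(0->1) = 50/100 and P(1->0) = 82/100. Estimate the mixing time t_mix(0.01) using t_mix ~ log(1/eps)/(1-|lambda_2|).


lambda_2 = |1 - p01 - p10| = |1 - 0.5000 - 0.8200| = 0.3200
t_mix ~ log(1/eps)/(1 - |lambda_2|)
= log(100)/(1 - 0.3200) = 4.6052/0.6800
= 6.7723

6.7723


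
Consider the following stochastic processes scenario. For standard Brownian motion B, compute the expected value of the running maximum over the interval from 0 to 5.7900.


E(max B(s)) = sqrt(2t/pi)
= sqrt(2*5.7900/pi)
= sqrt(3.6860)
= 1.9199

1.9199


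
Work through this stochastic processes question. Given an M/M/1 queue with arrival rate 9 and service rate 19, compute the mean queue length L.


rho = 9/19 = 0.4737
L = rho/(1-rho)
= 0.4737/0.5263
= 0.9000

0.9000


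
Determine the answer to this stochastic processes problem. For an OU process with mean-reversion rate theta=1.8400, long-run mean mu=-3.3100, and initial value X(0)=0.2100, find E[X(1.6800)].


E[X(t)] = mu + (X(0) - mu)*exp(-theta*t)
= -3.3100 + (0.2100 - -3.3100)*exp(-1.8400*1.6800)
= -3.3100 + 3.5200 * 0.0454
= -3.1500

-3.1500


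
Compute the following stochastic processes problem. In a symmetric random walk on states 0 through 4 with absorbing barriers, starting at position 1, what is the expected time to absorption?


For symmetric RW on 0,...,N with absorbing barriers, E(i) = i*(N-i)
E(1) = 1 * 3 = 3

3


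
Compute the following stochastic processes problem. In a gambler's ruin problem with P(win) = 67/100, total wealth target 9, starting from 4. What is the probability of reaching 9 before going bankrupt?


Gambler's ruin formula:
r = q/p = 0.3300/0.6700 = 0.4925
P(win) = (1 - r^i)/(1 - r^N)
= (1 - 0.4925^4)/(1 - 0.4925^9)
= 0.9428

0.9428


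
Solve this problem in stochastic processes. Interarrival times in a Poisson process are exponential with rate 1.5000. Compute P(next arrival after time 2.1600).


P(X > t) = exp(-lambda * t)
= exp(-1.5000 * 2.1600)
= exp(-3.2400) = 0.0392

0.0392


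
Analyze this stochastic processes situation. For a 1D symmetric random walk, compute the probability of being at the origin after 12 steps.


P(S(12) = 0) = C(12,6) / 4^6
= 924 / 4096
= 0.2256

0.2256


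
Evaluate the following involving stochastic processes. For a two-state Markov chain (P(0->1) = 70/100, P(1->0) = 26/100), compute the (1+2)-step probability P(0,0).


P^3 = P^1 * P^2
Computing via matrix multiplication of the transition matrix.
Entry (0,0) of P^3 = 0.2709

0.2709


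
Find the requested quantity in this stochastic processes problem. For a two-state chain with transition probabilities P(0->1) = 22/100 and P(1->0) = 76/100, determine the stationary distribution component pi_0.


Stationary distribution: pi_0 = p10/(p01+p10), pi_1 = p01/(p01+p10)
p01 = 0.2200, p10 = 0.7600
pi_0 = 0.7755

0.7755


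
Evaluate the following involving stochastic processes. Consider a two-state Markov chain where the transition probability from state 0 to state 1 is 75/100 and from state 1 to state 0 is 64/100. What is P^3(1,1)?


Computing P^3 by matrix multiplication.
P = [[0.2500, 0.7500], [0.6400, 0.3600]]
After raising P to the power 3:
P^3(1,1) = 0.5123

0.5123


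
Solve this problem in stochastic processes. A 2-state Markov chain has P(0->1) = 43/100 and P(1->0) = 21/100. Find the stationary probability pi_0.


Stationary distribution: pi_0 = p10/(p01+p10), pi_1 = p01/(p01+p10)
p01 = 0.4300, p10 = 0.2100
pi_0 = 0.3281

0.3281


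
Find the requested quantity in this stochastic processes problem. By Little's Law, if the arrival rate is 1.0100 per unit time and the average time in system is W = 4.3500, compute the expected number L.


Little's Law: L = lambda * W
= 1.0100 * 4.3500
= 4.3935

4.3935


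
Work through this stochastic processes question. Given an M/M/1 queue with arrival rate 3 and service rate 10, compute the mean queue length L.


rho = 3/10 = 0.3000
L = rho/(1-rho)
= 0.3000/0.7000
= 0.4286

0.4286


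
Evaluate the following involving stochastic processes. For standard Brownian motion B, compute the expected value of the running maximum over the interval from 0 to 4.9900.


E(max B(s)) = sqrt(2t/pi)
= sqrt(2*4.9900/pi)
= sqrt(3.1767)
= 1.7823

1.7823


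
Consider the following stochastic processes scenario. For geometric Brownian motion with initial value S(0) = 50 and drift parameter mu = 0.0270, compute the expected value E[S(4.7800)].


E[S(t)] = S(0) * exp(mu * t)
= 50 * exp(0.0270 * 4.7800)
= 50 * 1.1378
= 56.8879

56.8879


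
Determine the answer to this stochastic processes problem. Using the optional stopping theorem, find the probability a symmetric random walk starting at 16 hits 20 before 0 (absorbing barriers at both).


By optional stopping theorem: E(M at tau) = M(0) = 16
P(hit 20)*20 + P(hit 0)*0 = 16
P(hit 20) = (16 - 0)/(20 - 0) = 4/5 = 0.8000

0.8000


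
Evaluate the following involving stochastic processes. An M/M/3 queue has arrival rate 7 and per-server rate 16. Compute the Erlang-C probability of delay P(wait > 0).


a = lambda/mu = 0.4375
rho = a/c = 0.1458
Erlang-C formula applied:
C(c,a) = 0.0105

0.0105


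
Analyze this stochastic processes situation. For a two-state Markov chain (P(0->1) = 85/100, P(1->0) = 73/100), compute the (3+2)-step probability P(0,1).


P^5 = P^3 * P^2
Computing via matrix multiplication of the transition matrix.
Entry (0,1) of P^5 = 0.5733

0.5733


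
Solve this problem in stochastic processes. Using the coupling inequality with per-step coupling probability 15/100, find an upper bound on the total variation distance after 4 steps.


TV distance bound <= (1-delta)^n
= (1 - 0.1500)^4
= 0.8500^4
= 0.5220

0.5220


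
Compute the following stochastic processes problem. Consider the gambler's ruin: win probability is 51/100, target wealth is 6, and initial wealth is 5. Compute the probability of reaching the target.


Gambler's ruin formula:
r = q/p = 0.4900/0.5100 = 0.9608
P(win) = (1 - r^i)/(1 - r^N)
= (1 - 0.9608^5)/(1 - 0.9608^6)
= 0.8495

0.8495


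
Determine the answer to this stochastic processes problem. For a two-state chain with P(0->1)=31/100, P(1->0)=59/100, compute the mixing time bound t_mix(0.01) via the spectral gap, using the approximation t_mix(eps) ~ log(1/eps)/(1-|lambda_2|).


lambda_2 = |1 - p01 - p10| = |1 - 0.3100 - 0.5900| = 0.1000
t_mix ~ log(1/eps)/(1 - |lambda_2|)
= log(100)/(1 - 0.1000) = 4.6052/0.9000
= 5.1169

5.1169


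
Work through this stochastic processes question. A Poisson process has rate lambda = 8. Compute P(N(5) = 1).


P(N(t)=k) = (lambda*t)^k * exp(-lambda*t) / k!
lambda*t = 40
= 40^1 * exp(-40) / 1!
= 40 * 4.2484e-18 / 1
= 1.6993e-16

1.6993e-16


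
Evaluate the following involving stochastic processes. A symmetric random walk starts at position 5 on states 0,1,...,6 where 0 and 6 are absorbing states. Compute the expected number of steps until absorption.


For symmetric RW on 0,...,N with absorbing barriers, E(i) = i*(N-i)
E(5) = 5 * 1 = 5

5


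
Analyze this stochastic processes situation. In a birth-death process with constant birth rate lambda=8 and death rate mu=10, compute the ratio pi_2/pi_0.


For birth-death process, pi_n/pi_0 = (lambda/mu)^n
= (8/10)^2
= 0.6400

0.6400


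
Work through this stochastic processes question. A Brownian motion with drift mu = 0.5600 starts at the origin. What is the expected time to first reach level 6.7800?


Expected first passage time = a/mu
= 6.7800/0.5600
= 12.1071

12.1071


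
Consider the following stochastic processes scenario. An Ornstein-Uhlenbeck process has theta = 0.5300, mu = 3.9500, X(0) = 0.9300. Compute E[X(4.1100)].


E[X(t)] = mu + (X(0) - mu)*exp(-theta*t)
= 3.9500 + (0.9300 - 3.9500)*exp(-0.5300*4.1100)
= 3.9500 + -3.0200 * 0.1132
= 3.6080

3.6080


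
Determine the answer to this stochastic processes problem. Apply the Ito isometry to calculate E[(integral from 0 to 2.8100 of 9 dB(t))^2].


By Ito isometry: E[(int f dB)^2] = int f^2 dt
= 9^2 * 2.8100
= 81 * 2.8100 = 227.6100

227.6100


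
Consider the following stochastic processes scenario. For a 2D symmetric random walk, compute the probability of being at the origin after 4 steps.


P = C(4,2)^2 / 4^4
= 6^2 / 256
= 36 / 256
= 0.1406

0.1406


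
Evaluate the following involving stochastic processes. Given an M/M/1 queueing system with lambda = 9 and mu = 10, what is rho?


rho = lambda/mu
= 9/10
= 0.9000

0.9000


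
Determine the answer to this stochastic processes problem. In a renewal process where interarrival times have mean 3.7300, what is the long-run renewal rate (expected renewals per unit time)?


Long-run renewal rate = 1/E(X)
= 1/3.7300
= 0.2681

0.2681


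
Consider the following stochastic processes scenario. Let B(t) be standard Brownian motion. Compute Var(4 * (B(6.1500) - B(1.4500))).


Var(alpha*(B(t)-B(s))) = alpha^2 * (t-s)
= 4^2 * (6.1500 - 1.4500)
= 16 * 4.7000
= 75.2000

75.2000


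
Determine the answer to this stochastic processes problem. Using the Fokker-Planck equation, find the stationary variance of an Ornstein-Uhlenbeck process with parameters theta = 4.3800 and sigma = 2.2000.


Stationary variance = sigma^2 / (2*theta)
= 2.2000^2 / (2*4.3800)
= 4.8400 / 8.7600
= 0.5525

0.5525


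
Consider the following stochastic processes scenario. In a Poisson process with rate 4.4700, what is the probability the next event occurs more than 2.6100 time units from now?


P(X > t) = exp(-lambda * t)
= exp(-4.4700 * 2.6100)
= exp(-11.6667) = 8.5747e-06

8.5747e-06


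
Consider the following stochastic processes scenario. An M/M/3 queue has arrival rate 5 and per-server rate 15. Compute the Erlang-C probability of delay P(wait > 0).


a = lambda/mu = 0.3333
rho = a/c = 0.1111
Erlang-C formula applied:
C(c,a) = 0.0050

0.0050


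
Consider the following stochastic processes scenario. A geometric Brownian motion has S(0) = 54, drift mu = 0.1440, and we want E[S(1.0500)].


E[S(t)] = S(0) * exp(mu * t)
= 54 * exp(0.1440 * 1.0500)
= 54 * 1.1632
= 62.8144

62.8144


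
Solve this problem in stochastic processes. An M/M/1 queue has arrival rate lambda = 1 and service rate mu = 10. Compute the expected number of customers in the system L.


rho = 1/10 = 0.1000
L = rho/(1-rho)
= 0.1000/0.9000
= 0.1111

0.1111


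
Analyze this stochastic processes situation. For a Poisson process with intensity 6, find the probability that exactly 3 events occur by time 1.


P(N(t)=k) = (lambda*t)^k * exp(-lambda*t) / k!
lambda*t = 6
= 6^3 * exp(-6) / 3!
= 216 * 0.0025 / 6
= 0.0892

0.0892


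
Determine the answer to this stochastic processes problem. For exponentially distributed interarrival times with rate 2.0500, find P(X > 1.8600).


P(X > t) = exp(-lambda * t)
= exp(-2.0500 * 1.8600)
= exp(-3.8130) = 0.0221

0.0221


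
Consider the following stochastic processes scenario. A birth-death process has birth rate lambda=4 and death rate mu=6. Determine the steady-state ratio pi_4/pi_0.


For birth-death process, pi_n/pi_0 = (lambda/mu)^n
= (4/6)^4
= 0.1975

0.1975


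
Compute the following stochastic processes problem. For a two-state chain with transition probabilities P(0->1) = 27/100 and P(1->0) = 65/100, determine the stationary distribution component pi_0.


Stationary distribution: pi_0 = p10/(p01+p10), pi_1 = p01/(p01+p10)
p01 = 0.2700, p10 = 0.6500
pi_0 = 0.7065

0.7065


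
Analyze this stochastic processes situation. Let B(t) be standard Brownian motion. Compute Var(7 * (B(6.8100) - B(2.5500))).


Var(alpha*(B(t)-B(s))) = alpha^2 * (t-s)
= 7^2 * (6.8100 - 2.5500)
= 49 * 4.2600
= 208.7400

208.7400


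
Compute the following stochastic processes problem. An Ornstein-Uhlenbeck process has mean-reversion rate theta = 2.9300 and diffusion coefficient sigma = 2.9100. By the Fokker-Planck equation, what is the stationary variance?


Stationary variance = sigma^2 / (2*theta)
= 2.9100^2 / (2*2.9300)
= 8.4681 / 5.8600
= 1.4451

1.4451


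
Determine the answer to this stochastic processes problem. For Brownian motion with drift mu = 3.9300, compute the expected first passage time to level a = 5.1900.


Expected first passage time = a/mu
= 5.1900/3.9300
= 1.3206

1.3206


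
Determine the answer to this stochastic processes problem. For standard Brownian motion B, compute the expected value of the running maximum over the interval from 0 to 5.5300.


E(max B(s)) = sqrt(2t/pi)
= sqrt(2*5.5300/pi)
= sqrt(3.5205)
= 1.8763

1.8763


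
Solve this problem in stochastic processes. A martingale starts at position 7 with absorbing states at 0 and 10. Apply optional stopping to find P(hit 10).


By optional stopping theorem: E(M at tau) = M(0) = 7
P(hit 10)*10 + P(hit 0)*0 = 7
P(hit 10) = (7 - 0)/(10 - 0) = 7/10 = 0.7000

0.7000


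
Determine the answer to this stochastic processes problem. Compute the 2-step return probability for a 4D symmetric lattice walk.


P(return in 2 steps) = P(reverse first step) = 1/(2d)
= 1/8
= 0.1250

0.1250


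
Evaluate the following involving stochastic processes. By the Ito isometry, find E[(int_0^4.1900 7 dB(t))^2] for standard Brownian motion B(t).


By Ito isometry: E[(int f dB)^2] = int f^2 dt
= 7^2 * 4.1900
= 49 * 4.1900 = 205.3100

205.3100


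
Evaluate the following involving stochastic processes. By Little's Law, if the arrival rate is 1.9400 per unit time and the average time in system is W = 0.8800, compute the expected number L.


Little's Law: L = lambda * W
= 1.9400 * 0.8800
= 1.7072

1.7072


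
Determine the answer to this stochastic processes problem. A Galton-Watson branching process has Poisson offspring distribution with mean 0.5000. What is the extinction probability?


Since mu = 0.5000 <= 1, extinction probability = 1.

1.0000


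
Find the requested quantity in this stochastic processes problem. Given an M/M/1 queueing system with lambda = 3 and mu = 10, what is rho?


rho = lambda/mu
= 3/10
= 0.3000

0.3000


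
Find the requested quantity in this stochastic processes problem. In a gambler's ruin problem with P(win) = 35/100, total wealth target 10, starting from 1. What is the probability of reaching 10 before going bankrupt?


Gambler's ruin formula:
r = q/p = 0.6500/0.3500 = 1.8571
P(win) = (1 - r^i)/(1 - r^N)
= (1 - 1.8571^1)/(1 - 1.8571^10)
= 0.0018

0.0018


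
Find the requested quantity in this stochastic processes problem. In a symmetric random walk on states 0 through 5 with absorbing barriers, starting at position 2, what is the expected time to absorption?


For symmetric RW on 0,...,N with absorbing barriers, E(i) = i*(N-i)
E(2) = 2 * 3 = 6

6


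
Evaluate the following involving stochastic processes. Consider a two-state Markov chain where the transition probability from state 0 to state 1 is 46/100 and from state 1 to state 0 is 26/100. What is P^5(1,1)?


Computing P^5 by matrix multiplication.
P = [[0.5400, 0.4600], [0.2600, 0.7400]]
After raising P to the power 5:
P^5(1,1) = 0.6395

0.6395


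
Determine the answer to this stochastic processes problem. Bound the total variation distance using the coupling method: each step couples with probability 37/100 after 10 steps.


TV distance bound <= (1-delta)^n
= (1 - 0.3700)^10
= 0.6300^10
= 0.0098

0.0098


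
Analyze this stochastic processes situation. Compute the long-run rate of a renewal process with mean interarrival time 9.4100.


Long-run renewal rate = 1/E(X)
= 1/9.4100
= 0.1063

0.1063


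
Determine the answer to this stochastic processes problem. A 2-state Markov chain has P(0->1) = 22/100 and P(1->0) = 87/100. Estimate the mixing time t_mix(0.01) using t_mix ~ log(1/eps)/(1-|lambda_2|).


lambda_2 = |1 - p01 - p10| = |1 - 0.2200 - 0.8700| = 0.0900
t_mix ~ log(1/eps)/(1 - |lambda_2|)
= log(100)/(1 - 0.0900) = 4.6052/0.9100
= 5.0606

5.0606


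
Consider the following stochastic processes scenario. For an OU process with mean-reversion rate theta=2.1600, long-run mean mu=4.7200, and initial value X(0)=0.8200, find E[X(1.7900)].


E[X(t)] = mu + (X(0) - mu)*exp(-theta*t)
= 4.7200 + (0.8200 - 4.7200)*exp(-2.1600*1.7900)
= 4.7200 + -3.9000 * 0.0209
= 4.6384

4.6384


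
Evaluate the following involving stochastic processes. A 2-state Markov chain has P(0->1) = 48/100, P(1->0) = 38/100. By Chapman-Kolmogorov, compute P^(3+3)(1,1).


P^6 = P^3 * P^3
Computing via matrix multiplication of the transition matrix.
Entry (1,1) of P^6 = 0.5581

0.5581


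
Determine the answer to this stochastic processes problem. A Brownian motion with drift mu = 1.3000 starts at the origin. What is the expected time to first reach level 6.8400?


Expected first passage time = a/mu
= 6.8400/1.3000
= 5.2615

5.2615


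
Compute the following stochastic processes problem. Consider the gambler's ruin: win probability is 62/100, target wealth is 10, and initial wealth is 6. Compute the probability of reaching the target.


Gambler's ruin formula:
r = q/p = 0.3800/0.6200 = 0.6129
P(win) = (1 - r^i)/(1 - r^N)
= (1 - 0.6129^6)/(1 - 0.6129^10)
= 0.9541

0.9541


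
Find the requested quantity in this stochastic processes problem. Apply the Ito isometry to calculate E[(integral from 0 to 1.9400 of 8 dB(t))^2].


By Ito isometry: E[(int f dB)^2] = int f^2 dt
= 8^2 * 1.9400
= 64 * 1.9400 = 124.1600

124.1600


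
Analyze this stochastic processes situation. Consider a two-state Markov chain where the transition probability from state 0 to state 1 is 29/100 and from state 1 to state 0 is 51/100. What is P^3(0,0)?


Computing P^3 by matrix multiplication.
P = [[0.7100, 0.2900], [0.5100, 0.4900]]
After raising P to the power 3:
P^3(0,0) = 0.6404

0.6404


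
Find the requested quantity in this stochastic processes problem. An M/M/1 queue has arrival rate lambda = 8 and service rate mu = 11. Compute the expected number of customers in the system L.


rho = 8/11 = 0.7273
L = rho/(1-rho)
= 0.7273/0.2727
= 2.6667

2.6667


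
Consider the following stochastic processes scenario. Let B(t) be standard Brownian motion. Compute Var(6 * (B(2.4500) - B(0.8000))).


Var(alpha*(B(t)-B(s))) = alpha^2 * (t-s)
= 6^2 * (2.4500 - 0.8000)
= 36 * 1.6500
= 59.4000

59.4000


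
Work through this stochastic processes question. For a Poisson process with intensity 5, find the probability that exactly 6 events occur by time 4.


P(N(t)=k) = (lambda*t)^k * exp(-lambda*t) / k!
lambda*t = 20
= 20^6 * exp(-20) / 6!
= 64000000 * 2.0612e-09 / 720
= 1.8321e-04

1.8321e-04


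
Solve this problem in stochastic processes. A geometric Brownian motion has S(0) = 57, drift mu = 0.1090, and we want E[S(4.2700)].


E[S(t)] = S(0) * exp(mu * t)
= 57 * exp(0.1090 * 4.2700)
= 57 * 1.5927
= 90.7838

90.7838


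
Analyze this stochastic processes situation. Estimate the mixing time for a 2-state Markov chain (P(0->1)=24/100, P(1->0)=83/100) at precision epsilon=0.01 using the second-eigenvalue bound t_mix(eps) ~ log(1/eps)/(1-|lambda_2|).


lambda_2 = |1 - p01 - p10| = |1 - 0.2400 - 0.8300| = 0.0700
t_mix ~ log(1/eps)/(1 - |lambda_2|)
= log(100)/(1 - 0.0700) = 4.6052/0.9300
= 4.9518

4.9518


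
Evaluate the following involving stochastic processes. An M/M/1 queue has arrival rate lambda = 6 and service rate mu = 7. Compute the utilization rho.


rho = lambda/mu
= 6/7
= 0.8571

0.8571


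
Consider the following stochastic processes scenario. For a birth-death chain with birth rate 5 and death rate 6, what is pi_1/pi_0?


For birth-death process, pi_n/pi_0 = (lambda/mu)^n
= (5/6)^1
= 0.8333

0.8333


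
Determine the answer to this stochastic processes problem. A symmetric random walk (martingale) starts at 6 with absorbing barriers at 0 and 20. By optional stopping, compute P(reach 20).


By optional stopping theorem: E(M at tau) = M(0) = 6
P(hit 20)*20 + P(hit 0)*0 = 6
P(hit 20) = (6 - 0)/(20 - 0) = 3/10 = 0.3000

0.3000


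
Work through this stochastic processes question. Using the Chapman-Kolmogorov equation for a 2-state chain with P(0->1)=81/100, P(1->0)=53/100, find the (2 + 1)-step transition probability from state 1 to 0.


P^3 = P^2 * P^1
Computing via matrix multiplication of the transition matrix.
Entry (1,0) of P^3 = 0.4111

0.4111


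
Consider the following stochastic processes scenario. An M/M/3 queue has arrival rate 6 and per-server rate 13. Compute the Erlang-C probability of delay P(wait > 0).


a = lambda/mu = 0.4615
rho = a/c = 0.1538
Erlang-C formula applied:
C(c,a) = 0.0122

0.0122


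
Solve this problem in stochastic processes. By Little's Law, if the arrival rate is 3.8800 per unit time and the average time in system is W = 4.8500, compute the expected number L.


Little's Law: L = lambda * W
= 3.8800 * 4.8500
= 18.8180

18.8180


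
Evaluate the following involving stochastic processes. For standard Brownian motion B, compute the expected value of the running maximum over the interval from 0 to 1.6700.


E(max B(s)) = sqrt(2t/pi)
= sqrt(2*1.6700/pi)
= sqrt(1.0632)
= 1.0311

1.0311


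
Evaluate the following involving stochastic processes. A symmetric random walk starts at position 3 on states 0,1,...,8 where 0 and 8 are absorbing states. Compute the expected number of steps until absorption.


For symmetric RW on 0,...,N with absorbing barriers, E(i) = i*(N-i)
E(3) = 3 * 5 = 15

15


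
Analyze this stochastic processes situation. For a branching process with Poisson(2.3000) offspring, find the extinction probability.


Since mu = 2.3000 > 1, extinction prob q < 1.
Solve s = exp(mu*(s-1)) iteratively.
q = 0.1376

0.1376


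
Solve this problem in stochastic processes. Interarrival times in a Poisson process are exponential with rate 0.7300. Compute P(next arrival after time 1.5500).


P(X > t) = exp(-lambda * t)
= exp(-0.7300 * 1.5500)
= exp(-1.1315) = 0.3225

0.3225


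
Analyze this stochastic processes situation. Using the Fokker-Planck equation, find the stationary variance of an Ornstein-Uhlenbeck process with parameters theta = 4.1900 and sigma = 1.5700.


Stationary variance = sigma^2 / (2*theta)
= 1.5700^2 / (2*4.1900)
= 2.4649 / 8.3800
= 0.2941

0.2941


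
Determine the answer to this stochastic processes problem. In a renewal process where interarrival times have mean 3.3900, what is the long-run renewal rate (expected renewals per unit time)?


Long-run renewal rate = 1/E(X)
= 1/3.3900
= 0.2950

0.2950


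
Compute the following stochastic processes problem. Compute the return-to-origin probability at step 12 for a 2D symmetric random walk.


P = C(12,6)^2 / 4^12
= 924^2 / 16777216
= 853776 / 16777216
= 0.0509

0.0509


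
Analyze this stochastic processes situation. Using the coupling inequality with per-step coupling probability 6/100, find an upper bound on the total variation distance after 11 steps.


TV distance bound <= (1-delta)^n
= (1 - 0.0600)^11
= 0.9400^11
= 0.5063

0.5063


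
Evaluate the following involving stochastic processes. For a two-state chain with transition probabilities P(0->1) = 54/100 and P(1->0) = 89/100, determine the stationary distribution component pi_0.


Stationary distribution: pi_0 = p10/(p01+p10), pi_1 = p01/(p01+p10)
p01 = 0.5400, p10 = 0.8900
pi_0 = 0.6224

0.6224


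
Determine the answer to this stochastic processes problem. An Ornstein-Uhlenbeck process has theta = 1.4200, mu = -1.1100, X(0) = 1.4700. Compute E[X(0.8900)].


E[X(t)] = mu + (X(0) - mu)*exp(-theta*t)
= -1.1100 + (1.4700 - -1.1100)*exp(-1.4200*0.8900)
= -1.1100 + 2.5800 * 0.2826
= -0.3809

-0.3809


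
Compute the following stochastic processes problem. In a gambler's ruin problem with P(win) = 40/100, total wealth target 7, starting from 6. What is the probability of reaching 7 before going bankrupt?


Gambler's ruin formula:
r = q/p = 0.6000/0.4000 = 1.5000
P(win) = (1 - r^i)/(1 - r^N)
= (1 - 1.5000^6)/(1 - 1.5000^7)
= 0.6459

0.6459


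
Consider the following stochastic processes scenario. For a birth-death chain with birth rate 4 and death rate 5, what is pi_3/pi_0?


For birth-death process, pi_n/pi_0 = (lambda/mu)^n
= (4/5)^3
= 0.5120

0.5120


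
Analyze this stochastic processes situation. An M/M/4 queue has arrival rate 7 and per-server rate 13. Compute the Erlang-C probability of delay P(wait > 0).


a = lambda/mu = 0.5385
rho = a/c = 0.1346
Erlang-C formula applied:
C(c,a) = 0.0024

0.0024


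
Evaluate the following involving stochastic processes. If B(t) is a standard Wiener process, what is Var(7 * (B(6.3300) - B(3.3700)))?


Var(alpha*(B(t)-B(s))) = alpha^2 * (t-s)
= 7^2 * (6.3300 - 3.3700)
= 49 * 2.9600
= 145.0400

145.0400


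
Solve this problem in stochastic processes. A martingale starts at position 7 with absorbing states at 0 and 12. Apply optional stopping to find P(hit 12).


By optional stopping theorem: E(M at tau) = M(0) = 7
P(hit 12)*12 + P(hit 0)*0 = 7
P(hit 12) = (7 - 0)/(12 - 0) = 7/12 = 0.5833

0.5833


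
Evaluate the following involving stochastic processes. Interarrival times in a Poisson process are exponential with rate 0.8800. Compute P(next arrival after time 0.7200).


P(X > t) = exp(-lambda * t)
= exp(-0.8800 * 0.7200)
= exp(-0.6336) = 0.5307

0.5307


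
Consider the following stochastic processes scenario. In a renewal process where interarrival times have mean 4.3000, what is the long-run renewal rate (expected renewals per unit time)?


Long-run renewal rate = 1/E(X)
= 1/4.3000
= 0.2326

0.2326


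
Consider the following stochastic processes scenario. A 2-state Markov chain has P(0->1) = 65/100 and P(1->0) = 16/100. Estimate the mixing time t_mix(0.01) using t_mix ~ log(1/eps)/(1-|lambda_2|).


lambda_2 = |1 - p01 - p10| = |1 - 0.6500 - 0.1600| = 0.1900
t_mix ~ log(1/eps)/(1 - |lambda_2|)
= log(100)/(1 - 0.1900) = 4.6052/0.8100
= 5.6854

5.6854


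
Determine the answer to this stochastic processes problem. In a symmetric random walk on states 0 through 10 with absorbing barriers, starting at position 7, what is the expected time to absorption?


For symmetric RW on 0,...,N with absorbing barriers, E(i) = i*(N-i)
E(7) = 7 * 3 = 21

21


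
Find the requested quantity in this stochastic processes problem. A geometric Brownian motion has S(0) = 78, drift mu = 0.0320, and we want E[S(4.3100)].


E[S(t)] = S(0) * exp(mu * t)
= 78 * exp(0.0320 * 4.3100)
= 78 * 1.1479
= 89.5349

89.5349


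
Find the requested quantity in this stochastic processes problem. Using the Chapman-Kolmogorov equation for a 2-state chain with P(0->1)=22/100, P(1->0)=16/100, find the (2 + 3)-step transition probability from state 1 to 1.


P^5 = P^2 * P^3
Computing via matrix multiplication of the transition matrix.
Entry (1,1) of P^5 = 0.6175

0.6175


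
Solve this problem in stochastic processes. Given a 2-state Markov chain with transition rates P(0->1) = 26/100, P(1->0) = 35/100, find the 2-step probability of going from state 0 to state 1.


Computing P^2 by matrix multiplication.
P = [[0.7400, 0.2600], [0.3500, 0.6500]]
After raising P to the power 2:
P^2(0,1) = 0.3614

0.3614


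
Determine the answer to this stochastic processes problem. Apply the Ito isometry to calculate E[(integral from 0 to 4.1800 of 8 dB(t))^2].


By Ito isometry: E[(int f dB)^2] = int f^2 dt
= 8^2 * 4.1800
= 64 * 4.1800 = 267.5200

267.5200


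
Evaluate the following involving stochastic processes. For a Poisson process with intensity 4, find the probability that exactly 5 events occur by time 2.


P(N(t)=k) = (lambda*t)^k * exp(-lambda*t) / k!
lambda*t = 8
= 8^5 * exp(-8) / 5!
= 32768 * 3.3546e-04 / 120
= 0.0916

0.0916


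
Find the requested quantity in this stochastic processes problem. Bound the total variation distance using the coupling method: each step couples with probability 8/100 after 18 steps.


TV distance bound <= (1-delta)^n
= (1 - 0.0800)^18
= 0.9200^18
= 0.2229

0.2229


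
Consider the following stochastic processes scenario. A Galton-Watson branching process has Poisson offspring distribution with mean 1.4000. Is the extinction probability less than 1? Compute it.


Since mu = 1.4000 > 1, extinction prob q < 1.
Solve s = exp(mu*(s-1)) iteratively.
q = 0.4890

0.4890
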